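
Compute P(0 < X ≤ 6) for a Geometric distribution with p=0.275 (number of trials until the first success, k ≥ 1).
0.854779

We have X ~ Geometric(p=0.275) (number of trials until the first success, k ≥ 1).

To find P(0 < X ≤ 6), we use:
P(0 < X ≤ 6) = P(X ≤ 6) - P(X ≤ 0)
                 = F(6) - F(0)
                 = 0.854779 - 0.000000
                 = 0.854779

So there's approximately a 85.5% chance that X falls in this range.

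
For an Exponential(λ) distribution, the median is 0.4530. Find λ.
λ = 1.5301

For X ~ Exponential(λ), the CDF is F(x) = 1 - e^(-λx).
The median m satisfies F(m) = 0.5:
1 - e^(-λm) = 0.5
e^(-λm) = 0.5
λm = ln(2)
m = ln(2) / λ

Given m = 0.4530:
λ = ln(2) / 0.4530 = 0.693147 / 0.4530 = 1.5301

Verification: ln(2) / 1.5301 = 0.4530 ✓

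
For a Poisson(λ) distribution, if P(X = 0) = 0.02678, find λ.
λ = 3.6201

For a Poisson(λ) distribution, the PMF at 0 is:
P(X = 0) = λ^0 e^(-λ) / 0! = e^(-λ)

Given P(X = 0) = 0.02678:
e^(-λ) = 0.02678
-λ = ln(0.02678)
λ = -ln(0.02678) = 3.6201

Verification: e^(-3.6201) = 0.02678 ✓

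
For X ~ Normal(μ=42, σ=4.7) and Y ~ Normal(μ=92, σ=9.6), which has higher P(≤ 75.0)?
X has higher probability (P(X ≤ 75.0) = 1.0000 > P(Y ≤ 75.0) = 0.0383)

Compute P(≤ 75.0) for each distribution:

X ~ Normal(μ=42, σ=4.7):
P(X ≤ 75.0) = 1.0000

Y ~ Normal(μ=92, σ=9.6):
P(Y ≤ 75.0) = 0.0383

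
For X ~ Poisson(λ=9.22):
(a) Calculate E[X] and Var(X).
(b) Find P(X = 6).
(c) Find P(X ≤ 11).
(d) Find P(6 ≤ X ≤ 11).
(a) E[X] = 9.2200, Var(X) = 9.2200
(b) P(X = 6) = 0.084500
(c) P(X ≤ 11) = 0.781158
(d) P(6 ≤ X ≤ 11) = 0.678188

We have X ~ Poisson(λ=9.22).

(a) Moments:
E[X] = 9.2200
Var(X) = 9.2200
σ = √Var(X) = 3.0364

(b) Point probability using PMF:
P(X = 6) = 0.084500

(c) Cumulative probability using CDF:
P(X ≤ 11) = F(11) = 0.781158

(d) Range probability:
P(6 ≤ X ≤ 11) = P(X ≤ 11) - P(X ≤ 5)
                   = F(11) - F(5)
                   = 0.781158 - 0.102969
                   = 0.678188

This means approximately 67.8% of outcomes fall in the interval [6, 11].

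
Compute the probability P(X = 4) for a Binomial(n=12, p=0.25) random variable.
0.193578

We have X ~ Binomial(n=12, p=0.25).

For a Binomial distribution, the PMF gives us the probability of each outcome.

Using the PMF formula:
P(X = 4) = 0.193578

Rounded to 4 decimal places: 0.1936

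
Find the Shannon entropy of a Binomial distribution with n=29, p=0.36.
2.3674 nats

We have X ~ Binomial(n=29, p=0.36).

The Shannon entropy measures the uncertainty or information content of the distribution.

For a Binomial distribution with n=29, p=0.36:
H(X) = 2.3674 nats

(In bits, this would be 3.4155 bits.)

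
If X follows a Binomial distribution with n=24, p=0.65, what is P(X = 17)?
0.146964

We have X ~ Binomial(n=24, p=0.65).

For a Binomial distribution, the PMF gives us the probability of each outcome.

Using the PMF formula:
P(X = 17) = 0.146964

Rounded to 4 decimal places: 0.1470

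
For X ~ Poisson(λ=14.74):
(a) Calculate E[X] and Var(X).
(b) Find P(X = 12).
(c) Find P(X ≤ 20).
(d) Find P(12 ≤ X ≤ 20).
(a) E[X] = 14.7400, Var(X) = 14.7400
(b) P(X = 12) = 0.087123
(c) P(X ≤ 20) = 0.927432
(d) P(12 ≤ X ≤ 20) = 0.724844

We have X ~ Poisson(λ=14.74).

(a) Moments:
E[X] = 14.7400
Var(X) = 14.7400
σ = √Var(X) = 3.8393

(b) Point probability using PMF:
P(X = 12) = 0.087123

(c) Cumulative probability using CDF:
P(X ≤ 20) = F(20) = 0.927432

(d) Range probability:
P(12 ≤ X ≤ 20) = P(X ≤ 20) - P(X ≤ 11)
                   = F(20) - F(11)
                   = 0.927432 - 0.202588
                   = 0.724844

This means approximately 72.5% of outcomes fall in the interval [12, 20].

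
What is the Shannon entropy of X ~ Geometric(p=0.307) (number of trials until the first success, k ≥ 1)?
2.0087 nats

We have X ~ Geometric(p=0.307) (number of trials until the first success, k ≥ 1).

The Shannon entropy measures the uncertainty or information content of the distribution.

For a Geometric distribution with p=0.307 (number of trials until the first success, k ≥ 1):
H(X) = 2.0087 nats

(In bits, this would be 2.8980 bits.)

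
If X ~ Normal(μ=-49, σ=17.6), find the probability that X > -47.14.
0.457917

We have X ~ Normal(μ=-49, σ=17.6).

P(X > -47.14) = 1 - P(X ≤ -47.14)
                = 1 - F(-47.14)
                = 1 - 0.542083
                = 0.457917

So there's approximately a 45.8% chance that X exceeds -47.14.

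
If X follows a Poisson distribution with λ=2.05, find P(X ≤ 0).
0.128735

We have X ~ Poisson(λ=2.05).

The CDF gives us P(X ≤ k).

Using the CDF:
P(X ≤ 0) = 0.128735

This means there's approximately a 12.9% chance that X is at most 0.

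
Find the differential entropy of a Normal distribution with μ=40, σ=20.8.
4.4539 nats

We have X ~ Normal(μ=40, σ=20.8).

The differential entropy measures the uncertainty or information content of the distribution.

For a Normal distribution with μ=40, σ=20.8:
h(X) = 4.4539 nats

(In bits, this would be 6.4256 bits.)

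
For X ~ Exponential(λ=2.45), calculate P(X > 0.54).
0.266335

We have X ~ Exponential(λ=2.45).

P(X > 0.54) = 1 - P(X ≤ 0.54)
                = 1 - F(0.54)
                = 1 - 0.733665
                = 0.266335

So there's approximately a 26.6% chance that X exceeds 0.54.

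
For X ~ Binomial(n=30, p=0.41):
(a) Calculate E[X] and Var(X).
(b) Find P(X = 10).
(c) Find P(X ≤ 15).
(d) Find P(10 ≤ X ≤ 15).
(a) E[X] = 12.3000, Var(X) = 7.2570
(b) P(X = 10) = 0.105354
(c) P(X ≤ 15) = 0.881958
(d) P(10 ≤ X ≤ 15) = 0.732914

We have X ~ Binomial(n=30, p=0.41).

(a) Moments:
E[X] = 12.3000
Var(X) = 7.2570
σ = √Var(X) = 2.6939

(b) Point probability using PMF:
P(X = 10) = 0.105354

(c) Cumulative probability using CDF:
P(X ≤ 15) = F(15) = 0.881958

(d) Range probability:
P(10 ≤ X ≤ 15) = P(X ≤ 15) - P(X ≤ 9)
                   = F(15) - F(9)
                   = 0.881958 - 0.149044
                   = 0.732914

This means approximately 73.3% of outcomes fall in the interval [10, 15].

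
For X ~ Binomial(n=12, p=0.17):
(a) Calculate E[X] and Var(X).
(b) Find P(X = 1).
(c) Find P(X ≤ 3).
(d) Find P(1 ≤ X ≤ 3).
(a) E[X] = 2.0400, Var(X) = 1.6932
(b) P(X = 1) = 0.262718
(c) P(X ≤ 3) = 0.867617
(d) P(1 ≤ X ≤ 3) = 0.760727

We have X ~ Binomial(n=12, p=0.17).

(a) Moments:
E[X] = 2.0400
Var(X) = 1.6932
σ = √Var(X) = 1.3012

(b) Point probability using PMF:
P(X = 1) = 0.262718

(c) Cumulative probability using CDF:
P(X ≤ 3) = F(3) = 0.867617

(d) Range probability:
P(1 ≤ X ≤ 3) = P(X ≤ 3) - P(X ≤ 0)
                   = F(3) - F(0)
                   = 0.867617 - 0.106890
                   = 0.760727

This means approximately 76.1% of outcomes fall in the interval [1, 3].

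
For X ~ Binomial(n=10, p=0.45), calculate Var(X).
2.4750

We have X ~ Binomial(n=10, p=0.45).

For a Binomial distribution with n=10, p=0.45:
Var(X) = 2.4750

The variance measures the spread of the distribution around the mean.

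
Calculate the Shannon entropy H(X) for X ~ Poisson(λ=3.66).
2.0392 nats

We have X ~ Poisson(λ=3.66).

The Shannon entropy measures the uncertainty or information content of the distribution.

For a Poisson distribution with λ=3.66:
H(X) = 2.0392 nats

(In bits, this would be 2.9420 bits.)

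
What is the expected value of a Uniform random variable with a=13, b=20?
16.5000

We have X ~ Uniform(a=13, b=20).

For a Uniform distribution with a=13, b=20:
E[X] = 16.5000

This is the expected (average) value of X.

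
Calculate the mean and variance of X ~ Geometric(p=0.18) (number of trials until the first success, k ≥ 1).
E[X] = 5.5556, Var(X) = 25.3086

We have X ~ Geometric(p=0.18) (number of trials until the first success, k ≥ 1).

For a Geometric distribution with p=0.18 (number of trials until the first success, k ≥ 1):

Expected value:
E[X] = 5.5556

Variance:
Var(X) = 25.3086

Standard deviation:
σ = √Var(X) = 5.0308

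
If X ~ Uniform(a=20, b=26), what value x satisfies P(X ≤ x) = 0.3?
21.8000

We have X ~ Uniform(a=20, b=26).

We want to find x such that P(X ≤ x) = 0.3.

This is the 30th percentile, which means 30% of values fall below this point.

Using the inverse CDF (quantile function):
x = F⁻¹(0.3) = 21.8000

Verification: P(X ≤ 21.8000) = 0.3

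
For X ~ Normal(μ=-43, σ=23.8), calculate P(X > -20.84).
0.175903

We have X ~ Normal(μ=-43, σ=23.8).

P(X > -20.84) = 1 - P(X ≤ -20.84)
                = 1 - F(-20.84)
                = 1 - 0.824097
                = 0.175903

So there's approximately a 17.6% chance that X exceeds -20.84.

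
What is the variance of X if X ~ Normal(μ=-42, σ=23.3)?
542.8900

We have X ~ Normal(μ=-42, σ=23.3).

For a Normal distribution with μ=-42, σ=23.3:
Var(X) = 542.8900

The variance measures the spread of the distribution around the mean.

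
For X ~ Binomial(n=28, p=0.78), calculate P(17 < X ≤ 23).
0.740265

We have X ~ Binomial(n=28, p=0.78).

To find P(17 < X ≤ 23), we use:
P(17 < X ≤ 23) = P(X ≤ 23) - P(X ≤ 17)
                 = F(23) - F(17)
                 = 0.769557 - 0.029293
                 = 0.740265

So there's approximately a 74.0% chance that X falls in this range.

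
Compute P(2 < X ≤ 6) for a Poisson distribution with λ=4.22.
0.657561

We have X ~ Poisson(λ=4.22).

To find P(2 < X ≤ 6), we use:
P(2 < X ≤ 6) = P(X ≤ 6) - P(X ≤ 2)
                 = F(6) - F(2)
                 = 0.865168 - 0.207607
                 = 0.657561

So there's approximately a 65.8% chance that X falls in this range.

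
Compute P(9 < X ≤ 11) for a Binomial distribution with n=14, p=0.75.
0.460407

We have X ~ Binomial(n=14, p=0.75).

To find P(9 < X ≤ 11), we use:
P(9 < X ≤ 11) = P(X ≤ 11) - P(X ≤ 9)
                 = F(11) - F(9)
                 = 0.718872 - 0.258465
                 = 0.460407

So there's approximately a 46.0% chance that X falls in this range.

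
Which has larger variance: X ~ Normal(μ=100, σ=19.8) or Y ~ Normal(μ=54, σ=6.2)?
X has larger variance (392.0400 > 38.4400)

Compute the variance for each distribution:

X ~ Normal(μ=100, σ=19.8):
Var(X) = 392.0400

Y ~ Normal(μ=54, σ=6.2):
Var(Y) = 38.4400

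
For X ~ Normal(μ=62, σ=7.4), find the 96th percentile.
74.9551

We have X ~ Normal(μ=62, σ=7.4).

We want to find x such that P(X ≤ x) = 0.96.

This is the 96th percentile, which means 96% of values fall below this point.

Using the inverse CDF (quantile function):
x = F⁻¹(0.96) = 74.9551

Verification: P(X ≤ 74.9551) = 0.96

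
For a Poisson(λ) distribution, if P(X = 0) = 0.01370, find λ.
λ = 4.2904

For a Poisson(λ) distribution, the PMF at 0 is:
P(X = 0) = λ^0 e^(-λ) / 0! = e^(-λ)

Given P(X = 0) = 0.01370:
e^(-λ) = 0.01370
-λ = ln(0.01370)
λ = -ln(0.01370) = 4.2904

Verification: e^(-4.2904) = 0.01370 ✓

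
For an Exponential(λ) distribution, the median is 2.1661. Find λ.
λ = 0.3200

For X ~ Exponential(λ), the CDF is F(x) = 1 - e^(-λx).
The median m satisfies F(m) = 0.5:
1 - e^(-λm) = 0.5
e^(-λm) = 0.5
λm = ln(2)
m = ln(2) / λ

Given m = 2.1661:
λ = ln(2) / 2.1661 = 0.693147 / 2.1661 = 0.3200

Verification: ln(2) / 0.3200 = 2.1661 ✓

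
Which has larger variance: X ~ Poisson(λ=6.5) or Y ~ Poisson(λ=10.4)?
Y has larger variance (10.4000 > 6.5000)

Compute the variance for each distribution:

X ~ Poisson(λ=6.5):
Var(X) = 6.5000

Y ~ Poisson(λ=10.4):
Var(Y) = 10.4000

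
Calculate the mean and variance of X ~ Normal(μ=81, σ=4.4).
E[X] = 81.0000, Var(X) = 19.3600

We have X ~ Normal(μ=81, σ=4.4).

For a Normal distribution with μ=81, σ=4.4:

Expected value:
E[X] = 81.0000

Variance:
Var(X) = 19.3600

Standard deviation:
σ = √Var(X) = 4.4000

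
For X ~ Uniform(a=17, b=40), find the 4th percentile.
17.9200

We have X ~ Uniform(a=17, b=40).

We want to find x such that P(X ≤ x) = 0.04.

This is the 4th percentile, which means 4% of values fall below this point.

Using the inverse CDF (quantile function):
x = F⁻¹(0.04) = 17.9200

Verification: P(X ≤ 17.9200) = 0.04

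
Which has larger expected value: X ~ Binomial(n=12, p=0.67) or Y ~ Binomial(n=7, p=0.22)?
X has larger mean (8.0400 > 1.5400)

Compute the expected value for each distribution:

X ~ Binomial(n=12, p=0.67):
E[X] = 8.0400

Y ~ Binomial(n=7, p=0.22):
E[Y] = 1.5400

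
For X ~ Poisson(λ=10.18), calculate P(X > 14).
0.093171

We have X ~ Poisson(λ=10.18).

P(X > 14) = 1 - P(X ≤ 14)
                = 1 - F(14)
                = 1 - 0.906829
                = 0.093171

So there's approximately a 9.3% chance that X exceeds 14.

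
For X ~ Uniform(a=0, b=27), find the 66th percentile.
17.8200

We have X ~ Uniform(a=0, b=27).

We want to find x such that P(X ≤ x) = 0.66.

This is the 66th percentile, which means 66% of values fall below this point.

Using the inverse CDF (quantile function):
x = F⁻¹(0.66) = 17.8200

Verification: P(X ≤ 17.8200) = 0.66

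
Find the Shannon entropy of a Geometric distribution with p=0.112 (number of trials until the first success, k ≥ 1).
3.1310 nats

We have X ~ Geometric(p=0.112) (number of trials until the first success, k ≥ 1).

The Shannon entropy measures the uncertainty or information content of the distribution.

For a Geometric distribution with p=0.112 (number of trials until the first success, k ≥ 1):
H(X) = 3.1310 nats

(In bits, this would be 4.5171 bits.)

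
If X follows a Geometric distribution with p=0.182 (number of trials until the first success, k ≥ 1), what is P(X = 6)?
0.066656

We have X ~ Geometric(p=0.182) (number of trials until the first success, k ≥ 1).

For a Geometric distribution, the PMF gives us the probability of each outcome.

Using the PMF formula:
P(X = 6) = 0.066656

Rounded to 4 decimal places: 0.0667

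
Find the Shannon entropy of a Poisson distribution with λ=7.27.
2.3983 nats

We have X ~ Poisson(λ=7.27).

The Shannon entropy measures the uncertainty or information content of the distribution.

For a Poisson distribution with λ=7.27:
H(X) = 2.3983 nats

(In bits, this would be 3.4601 bits.)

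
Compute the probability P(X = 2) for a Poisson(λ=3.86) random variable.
0.156952

We have X ~ Poisson(λ=3.86).

For a Poisson distribution, the PMF gives us the probability of each outcome.

Using the PMF formula:
P(X = 2) = 0.156952

Rounded to 4 decimal places: 0.1570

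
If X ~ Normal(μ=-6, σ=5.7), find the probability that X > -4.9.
0.423486

We have X ~ Normal(μ=-6, σ=5.7).

P(X > -4.9) = 1 - P(X ≤ -4.9)
                = 1 - F(-4.9)
                = 1 - 0.576514
                = 0.423486

So there's approximately a 42.3% chance that X exceeds -4.9.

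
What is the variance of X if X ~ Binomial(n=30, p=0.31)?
6.4170

We have X ~ Binomial(n=30, p=0.31).

For a Binomial distribution with n=30, p=0.31:
Var(X) = 6.4170

The variance measures the spread of the distribution around the mean.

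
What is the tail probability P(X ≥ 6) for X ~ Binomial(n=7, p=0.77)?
0.496045

We have X ~ Binomial(n=7, p=0.77).

For discrete distributions, P(X ≥ 6) = 1 - P(X ≤ 5).

P(X ≤ 5) = 0.503955
P(X ≥ 6) = 1 - 0.503955 = 0.496045

So there's approximately a 49.6% chance that X is at least 6.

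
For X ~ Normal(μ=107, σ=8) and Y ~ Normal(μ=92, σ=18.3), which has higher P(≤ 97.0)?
Y has higher probability (P(Y ≤ 97.0) = 0.6077 > P(X ≤ 97.0) = 0.1056)

Compute P(≤ 97.0) for each distribution:

X ~ Normal(μ=107, σ=8):
P(X ≤ 97.0) = 0.1056

Y ~ Normal(μ=92, σ=18.3):
P(Y ≤ 97.0) = 0.6077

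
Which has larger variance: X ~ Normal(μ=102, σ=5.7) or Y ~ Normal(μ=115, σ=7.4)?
Y has larger variance (54.7600 > 32.4900)

Compute the variance for each distribution:

X ~ Normal(μ=102, σ=5.7):
Var(X) = 32.4900

Y ~ Normal(μ=115, σ=7.4):
Var(Y) = 54.7600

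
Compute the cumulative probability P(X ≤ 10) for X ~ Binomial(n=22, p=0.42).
0.709192

We have X ~ Binomial(n=22, p=0.42).

The CDF gives us P(X ≤ k).

Using the CDF:
P(X ≤ 10) = 0.709192

This means there's approximately a 70.9% chance that X is at most 10.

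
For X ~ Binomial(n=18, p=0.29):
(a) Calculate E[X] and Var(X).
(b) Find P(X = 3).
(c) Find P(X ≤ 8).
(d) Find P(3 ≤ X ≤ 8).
(a) E[X] = 5.2200, Var(X) = 3.7062
(b) P(X = 3) = 0.116885
(c) P(X ≤ 8) = 0.951216
(d) P(3 ≤ X ≤ 8) = 0.880003

We have X ~ Binomial(n=18, p=0.29).

(a) Moments:
E[X] = 5.2200
Var(X) = 3.7062
σ = √Var(X) = 1.9251

(b) Point probability using PMF:
P(X = 3) = 0.116885

(c) Cumulative probability using CDF:
P(X ≤ 8) = F(8) = 0.951216

(d) Range probability:
P(3 ≤ X ≤ 8) = P(X ≤ 8) - P(X ≤ 2)
                   = F(8) - F(2)
                   = 0.951216 - 0.071213
                   = 0.880003

This means approximately 88.0% of outcomes fall in the interval [3, 8].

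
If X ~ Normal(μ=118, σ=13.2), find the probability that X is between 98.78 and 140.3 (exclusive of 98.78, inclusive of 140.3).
0.881740

We have X ~ Normal(μ=118, σ=13.2).

To find P(98.78 < X ≤ 140.3), we use:
P(98.78 < X ≤ 140.3) = P(X ≤ 140.3) - P(X ≤ 98.78)
                 = F(140.3) - F(98.78)
                 = 0.954428 - 0.072688
                 = 0.881740

So there's approximately a 88.2% chance that X falls in this range.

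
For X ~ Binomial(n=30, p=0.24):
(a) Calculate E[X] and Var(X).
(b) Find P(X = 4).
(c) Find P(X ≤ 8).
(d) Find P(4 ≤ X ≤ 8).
(a) E[X] = 7.2000, Var(X) = 5.4720
(b) P(X = 4) = 0.072415
(c) P(X ≤ 8) = 0.719281
(d) P(4 ≤ X ≤ 8) = 0.670999

We have X ~ Binomial(n=30, p=0.24).

(a) Moments:
E[X] = 7.2000
Var(X) = 5.4720
σ = √Var(X) = 2.3392

(b) Point probability using PMF:
P(X = 4) = 0.072415

(c) Cumulative probability using CDF:
P(X ≤ 8) = F(8) = 0.719281

(d) Range probability:
P(4 ≤ X ≤ 8) = P(X ≤ 8) - P(X ≤ 3)
                   = F(8) - F(3)
                   = 0.719281 - 0.048282
                   = 0.670999

This means approximately 67.1% of outcomes fall in the interval [4, 8].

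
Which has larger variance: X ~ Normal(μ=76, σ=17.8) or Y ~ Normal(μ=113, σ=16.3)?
X has larger variance (316.8400 > 265.6900)

Compute the variance for each distribution:

X ~ Normal(μ=76, σ=17.8):
Var(X) = 316.8400

Y ~ Normal(μ=113, σ=16.3):
Var(Y) = 265.6900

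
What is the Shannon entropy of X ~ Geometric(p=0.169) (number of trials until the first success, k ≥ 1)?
2.6881 nats

We have X ~ Geometric(p=0.169) (number of trials until the first success, k ≥ 1).

The Shannon entropy measures the uncertainty or information content of the distribution.

For a Geometric distribution with p=0.169 (number of trials until the first success, k ≥ 1):
H(X) = 2.6881 nats

(In bits, this would be 3.8782 bits.)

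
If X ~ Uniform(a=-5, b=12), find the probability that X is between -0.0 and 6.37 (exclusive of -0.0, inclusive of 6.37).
0.374706

We have X ~ Uniform(a=-5, b=12).

To find P(-0.0 < X ≤ 6.37), we use:
P(-0.0 < X ≤ 6.37) = P(X ≤ 6.37) - P(X ≤ -0.0)
                 = F(6.37) - F(-0.0)
                 = 0.668824 - 0.294118
                 = 0.374706

So there's approximately a 37.5% chance that X falls in this range.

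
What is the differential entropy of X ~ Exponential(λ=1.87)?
0.3741 nats

We have X ~ Exponential(λ=1.87).

The differential entropy measures the uncertainty or information content of the distribution.

For an Exponential distribution with λ=1.87:
h(X) = 0.3741 nats

(In bits, this would be 0.5397 bits.)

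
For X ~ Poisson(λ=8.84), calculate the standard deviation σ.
2.9732

We have X ~ Poisson(λ=8.84).

For a Poisson distribution with λ=8.84:
σ = √Var(X) = 2.9732

The standard deviation is the square root of the variance.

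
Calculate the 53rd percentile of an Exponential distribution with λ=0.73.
1.0343

We have X ~ Exponential(λ=0.73).

We want to find x such that P(X ≤ x) = 0.53.

This is the 53rd percentile, which means 53% of values fall below this point.

Using the inverse CDF (quantile function):
x = F⁻¹(0.53) = 1.0343

Verification: P(X ≤ 1.0343) = 0.53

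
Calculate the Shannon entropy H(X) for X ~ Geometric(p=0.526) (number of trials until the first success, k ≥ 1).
1.3152 nats

We have X ~ Geometric(p=0.526) (number of trials until the first success, k ≥ 1).

The Shannon entropy measures the uncertainty or information content of the distribution.

For a Geometric distribution with p=0.526 (number of trials until the first success, k ≥ 1):
H(X) = 1.3152 nats

(In bits, this would be 1.8974 bits.)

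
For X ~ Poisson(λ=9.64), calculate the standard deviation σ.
3.1048

We have X ~ Poisson(λ=9.64).

For a Poisson distribution with λ=9.64:
σ = √Var(X) = 3.1048

The standard deviation is the square root of the variance.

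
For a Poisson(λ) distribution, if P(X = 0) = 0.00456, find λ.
λ = 5.3904

For a Poisson(λ) distribution, the PMF at 0 is:
P(X = 0) = λ^0 e^(-λ) / 0! = e^(-λ)

Given P(X = 0) = 0.00456:
e^(-λ) = 0.00456
-λ = ln(0.00456)
λ = -ln(0.00456) = 5.3904

Verification: e^(-5.3904) = 0.00456 ✓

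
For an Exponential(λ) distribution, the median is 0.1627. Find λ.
λ = 4.2603

For X ~ Exponential(λ), the CDF is F(x) = 1 - e^(-λx).
The median m satisfies F(m) = 0.5:
1 - e^(-λm) = 0.5
e^(-λm) = 0.5
λm = ln(2)
m = ln(2) / λ

Given m = 0.1627:
λ = ln(2) / 0.1627 = 0.693147 / 0.1627 = 4.2603

Verification: ln(2) / 4.2603 = 0.1627 ✓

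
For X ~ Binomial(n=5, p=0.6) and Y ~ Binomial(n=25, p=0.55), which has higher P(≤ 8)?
X has higher probability (P(X ≤ 8) = 1.0000 > P(Y ≤ 8) = 0.0174)

Compute P(≤ 8) for each distribution:

X ~ Binomial(n=5, p=0.6):
P(X ≤ 8) = 1.0000

Y ~ Binomial(n=25, p=0.55):
P(Y ≤ 8) = 0.0174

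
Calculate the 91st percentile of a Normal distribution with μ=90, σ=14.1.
108.9046

We have X ~ Normal(μ=90, σ=14.1).

We want to find x such that P(X ≤ x) = 0.91.

This is the 91st percentile, which means 91% of values fall below this point.

Using the inverse CDF (quantile function):
x = F⁻¹(0.91) = 108.9046

Verification: P(X ≤ 108.9046) = 0.91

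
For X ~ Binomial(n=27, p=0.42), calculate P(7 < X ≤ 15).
0.882083

We have X ~ Binomial(n=27, p=0.42).

To find P(7 < X ≤ 15), we use:
P(7 < X ≤ 15) = P(X ≤ 15) - P(X ≤ 7)
                 = F(15) - F(7)
                 = 0.946672 - 0.064589
                 = 0.882083

So there's approximately a 88.2% chance that X falls in this range.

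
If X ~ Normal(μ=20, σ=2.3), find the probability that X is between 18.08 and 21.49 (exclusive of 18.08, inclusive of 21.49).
0.539531

We have X ~ Normal(μ=20, σ=2.3).

To find P(18.08 < X ≤ 21.49), we use:
P(18.08 < X ≤ 21.49) = P(X ≤ 21.49) - P(X ≤ 18.08)
                 = F(21.49) - F(18.08)
                 = 0.741451 - 0.201920
                 = 0.539531

So there's approximately a 54.0% chance that X falls in this range.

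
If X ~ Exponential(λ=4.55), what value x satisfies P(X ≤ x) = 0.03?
0.0067

We have X ~ Exponential(λ=4.55).

We want to find x such that P(X ≤ x) = 0.03.

This is the 3rd percentile, which means 3% of values fall below this point.

Using the inverse CDF (quantile function):
x = F⁻¹(0.03) = 0.0067

Verification: P(X ≤ 0.0067) = 0.03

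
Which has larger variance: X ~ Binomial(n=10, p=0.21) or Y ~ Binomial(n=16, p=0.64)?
Y has larger variance (3.6864 > 1.6590)

Compute the variance for each distribution:

X ~ Binomial(n=10, p=0.21):
Var(X) = 1.6590

Y ~ Binomial(n=16, p=0.64):
Var(Y) = 3.6864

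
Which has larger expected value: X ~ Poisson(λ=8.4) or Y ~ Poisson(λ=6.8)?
X has larger mean (8.4000 > 6.8000)

Compute the expected value for each distribution:

X ~ Poisson(λ=8.4):
E[X] = 8.4000

Y ~ Poisson(λ=6.8):
E[Y] = 6.8000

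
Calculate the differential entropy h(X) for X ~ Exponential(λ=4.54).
-0.5129 nats

We have X ~ Exponential(λ=4.54).

The differential entropy measures the uncertainty or information content of the distribution.

For an Exponential distribution with λ=4.54:
h(X) = -0.5129 nats

(In bits, this would be -0.7400 bits.)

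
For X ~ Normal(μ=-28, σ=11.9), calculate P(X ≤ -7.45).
0.957906

We have X ~ Normal(μ=-28, σ=11.9).

The CDF gives us P(X ≤ k).

Using the CDF:
P(X ≤ -7.45) = 0.957906

This means there's approximately a 95.8% chance that X is at most -7.45.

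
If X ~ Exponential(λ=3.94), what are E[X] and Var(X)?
E[X] = 0.2538, Var(X) = 0.0644

We have X ~ Exponential(λ=3.94).

For an Exponential distribution with λ=3.94:

Expected value:
E[X] = 0.2538

Variance:
Var(X) = 0.0644

Standard deviation:
σ = √Var(X) = 0.2538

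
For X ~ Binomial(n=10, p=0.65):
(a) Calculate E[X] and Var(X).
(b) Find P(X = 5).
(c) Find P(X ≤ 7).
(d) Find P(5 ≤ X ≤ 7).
(a) E[X] = 6.5000, Var(X) = 2.2750
(b) P(X = 5) = 0.153570
(c) P(X ≤ 7) = 0.738393
(d) P(5 ≤ X ≤ 7) = 0.643459

We have X ~ Binomial(n=10, p=0.65).

(a) Moments:
E[X] = 6.5000
Var(X) = 2.2750
σ = √Var(X) = 1.5083

(b) Point probability using PMF:
P(X = 5) = 0.153570

(c) Cumulative probability using CDF:
P(X ≤ 7) = F(7) = 0.738393

(d) Range probability:
P(5 ≤ X ≤ 7) = P(X ≤ 7) - P(X ≤ 4)
                   = F(7) - F(4)
                   = 0.738393 - 0.094934
                   = 0.643459

This means approximately 64.3% of outcomes fall in the interval [5, 7].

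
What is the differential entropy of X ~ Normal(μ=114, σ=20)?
4.4147 nats

We have X ~ Normal(μ=114, σ=20).

The differential entropy measures the uncertainty or information content of the distribution.

For a Normal distribution with μ=114, σ=20:
h(X) = 4.4147 nats

(In bits, this would be 6.3690 bits.)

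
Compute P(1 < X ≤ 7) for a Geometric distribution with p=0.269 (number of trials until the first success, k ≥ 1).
0.619462

We have X ~ Geometric(p=0.269) (number of trials until the first success, k ≥ 1).

To find P(1 < X ≤ 7), we use:
P(1 < X ≤ 7) = P(X ≤ 7) - P(X ≤ 1)
                 = F(7) - F(1)
                 = 0.888462 - 0.269000
                 = 0.619462

So there's approximately a 61.9% chance that X falls in this range.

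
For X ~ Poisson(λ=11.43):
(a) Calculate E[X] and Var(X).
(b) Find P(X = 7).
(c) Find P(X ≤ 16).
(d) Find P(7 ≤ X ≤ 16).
(a) E[X] = 11.4300, Var(X) = 11.4300
(b) P(X = 7) = 0.054942
(c) P(X ≤ 16) = 0.926729
(d) P(7 ≤ X ≤ 16) = 0.864143

We have X ~ Poisson(λ=11.43).

(a) Moments:
E[X] = 11.4300
Var(X) = 11.4300
σ = √Var(X) = 3.3808

(b) Point probability using PMF:
P(X = 7) = 0.054942

(c) Cumulative probability using CDF:
P(X ≤ 16) = F(16) = 0.926729

(d) Range probability:
P(7 ≤ X ≤ 16) = P(X ≤ 16) - P(X ≤ 6)
                   = F(16) - F(6)
                   = 0.926729 - 0.062586
                   = 0.864143

This means approximately 86.4% of outcomes fall in the interval [7, 16].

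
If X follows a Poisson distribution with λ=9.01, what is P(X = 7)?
0.116856

We have X ~ Poisson(λ=9.01).

For a Poisson distribution, the PMF gives us the probability of each outcome.

Using the PMF formula:
P(X = 7) = 0.116856

Rounded to 4 decimal places: 0.1169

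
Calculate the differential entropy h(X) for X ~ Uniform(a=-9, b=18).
3.2958 nats

We have X ~ Uniform(a=-9, b=18).

The differential entropy measures the uncertainty or information content of the distribution.

For a Uniform distribution with a=-9, b=18:
h(X) = 3.2958 nats

(In bits, this would be 4.7549 bits.)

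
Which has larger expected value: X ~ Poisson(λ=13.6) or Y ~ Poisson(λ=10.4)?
X has larger mean (13.6000 > 10.4000)

Compute the expected value for each distribution:

X ~ Poisson(λ=13.6):
E[X] = 13.6000

Y ~ Poisson(λ=10.4):
E[Y] = 10.4000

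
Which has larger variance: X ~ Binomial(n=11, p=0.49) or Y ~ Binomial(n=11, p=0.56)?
X has larger variance (2.7489 > 2.7104)

Compute the variance for each distribution:

X ~ Binomial(n=11, p=0.49):
Var(X) = 2.7489

Y ~ Binomial(n=11, p=0.56):
Var(Y) = 2.7104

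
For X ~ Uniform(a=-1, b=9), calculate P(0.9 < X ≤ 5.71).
0.481000

We have X ~ Uniform(a=-1, b=9).

To find P(0.9 < X ≤ 5.71), we use:
P(0.9 < X ≤ 5.71) = P(X ≤ 5.71) - P(X ≤ 0.9)
                 = F(5.71) - F(0.9)
                 = 0.671000 - 0.190000
                 = 0.481000

So there's approximately a 48.1% chance that X falls in this range.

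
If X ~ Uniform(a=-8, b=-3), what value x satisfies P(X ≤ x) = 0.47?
-5.6500

We have X ~ Uniform(a=-8, b=-3).

We want to find x such that P(X ≤ x) = 0.47.

This is the 47th percentile, which means 47% of values fall below this point.

Using the inverse CDF (quantile function):
x = F⁻¹(0.47) = -5.6500

Verification: P(X ≤ -5.6500) = 0.47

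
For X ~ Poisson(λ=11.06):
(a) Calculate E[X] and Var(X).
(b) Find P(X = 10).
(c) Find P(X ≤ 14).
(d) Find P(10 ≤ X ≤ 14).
(a) E[X] = 11.0600, Var(X) = 11.0600
(b) P(X = 10) = 0.118711
(c) P(X ≤ 14) = 0.849643
(d) P(10 ≤ X ≤ 14) = 0.515608

We have X ~ Poisson(λ=11.06).

(a) Moments:
E[X] = 11.0600
Var(X) = 11.0600
σ = √Var(X) = 3.3257

(b) Point probability using PMF:
P(X = 10) = 0.118711

(c) Cumulative probability using CDF:
P(X ≤ 14) = F(14) = 0.849643

(d) Range probability:
P(10 ≤ X ≤ 14) = P(X ≤ 14) - P(X ≤ 9)
                   = F(14) - F(9)
                   = 0.849643 - 0.334035
                   = 0.515608

This means approximately 51.6% of outcomes fall in the interval [10, 14].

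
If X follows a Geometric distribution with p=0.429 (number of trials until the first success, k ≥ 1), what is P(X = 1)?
0.429000

We have X ~ Geometric(p=0.429) (number of trials until the first success, k ≥ 1).

For a Geometric distribution, the PMF gives us the probability of each outcome.

Using the PMF formula:
P(X = 1) = 0.429000

Rounded to 4 decimal places: 0.4290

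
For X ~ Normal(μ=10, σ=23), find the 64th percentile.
18.2446

We have X ~ Normal(μ=10, σ=23).

We want to find x such that P(X ≤ x) = 0.64.

This is the 64th percentile, which means 64% of values fall below this point.

Using the inverse CDF (quantile function):
x = F⁻¹(0.64) = 18.2446

Verification: P(X ≤ 18.2446) = 0.64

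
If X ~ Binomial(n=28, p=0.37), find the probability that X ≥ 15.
0.054588

We have X ~ Binomial(n=28, p=0.37).

For discrete distributions, P(X ≥ 15) = 1 - P(X ≤ 14).

P(X ≤ 14) = 0.945412
P(X ≥ 15) = 1 - 0.945412 = 0.054588

So there's approximately a 5.5% chance that X is at least 15.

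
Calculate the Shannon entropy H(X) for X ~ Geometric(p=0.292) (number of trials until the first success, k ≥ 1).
2.0683 nats

We have X ~ Geometric(p=0.292) (number of trials until the first success, k ≥ 1).

The Shannon entropy measures the uncertainty or information content of the distribution.

For a Geometric distribution with p=0.292 (number of trials until the first success, k ≥ 1):
H(X) = 2.0683 nats

(In bits, this would be 2.9839 bits.)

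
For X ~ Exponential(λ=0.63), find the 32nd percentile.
0.6122

We have X ~ Exponential(λ=0.63).

We want to find x such that P(X ≤ x) = 0.32.

This is the 32nd percentile, which means 32% of values fall below this point.

Using the inverse CDF (quantile function):
x = F⁻¹(0.32) = 0.6122

Verification: P(X ≤ 0.6122) = 0.32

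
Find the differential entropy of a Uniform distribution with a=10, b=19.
2.1972 nats

We have X ~ Uniform(a=10, b=19).

The differential entropy measures the uncertainty or information content of the distribution.

For a Uniform distribution with a=10, b=19:
h(X) = 2.1972 nats

(In bits, this would be 3.1699 bits.)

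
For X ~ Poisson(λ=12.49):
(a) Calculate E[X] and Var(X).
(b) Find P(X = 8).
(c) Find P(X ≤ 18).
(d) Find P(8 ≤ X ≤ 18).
(a) E[X] = 12.4900, Var(X) = 12.4900
(b) P(X = 8) = 0.055289
(c) P(X ≤ 18) = 0.948471
(d) P(8 ≤ X ≤ 18) = 0.878292

We have X ~ Poisson(λ=12.49).

(a) Moments:
E[X] = 12.4900
Var(X) = 12.4900
σ = √Var(X) = 3.5341

(b) Point probability using PMF:
P(X = 8) = 0.055289

(c) Cumulative probability using CDF:
P(X ≤ 18) = F(18) = 0.948471

(d) Range probability:
P(8 ≤ X ≤ 18) = P(X ≤ 18) - P(X ≤ 7)
                   = F(18) - F(7)
                   = 0.948471 - 0.070179
                   = 0.878292

This means approximately 87.8% of outcomes fall in the interval [8, 18].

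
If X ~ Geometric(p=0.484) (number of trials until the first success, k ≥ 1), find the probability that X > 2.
0.266256

We have X ~ Geometric(p=0.484) (number of trials until the first success, k ≥ 1).

P(X > 2) = 1 - P(X ≤ 2)
                = 1 - F(2)
                = 1 - 0.733744
                = 0.266256

So there's approximately a 26.6% chance that X exceeds 2.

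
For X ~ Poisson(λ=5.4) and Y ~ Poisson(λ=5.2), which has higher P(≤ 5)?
Y has higher probability (P(Y ≤ 5) = 0.5809 > P(X ≤ 5) = 0.5461)

Compute P(≤ 5) for each distribution:

X ~ Poisson(λ=5.4):
P(X ≤ 5) = 0.5461

Y ~ Poisson(λ=5.2):
P(Y ≤ 5) = 0.5809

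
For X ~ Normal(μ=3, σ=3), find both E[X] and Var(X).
E[X] = 3.0000, Var(X) = 9.0000

We have X ~ Normal(μ=3, σ=3).

For a Normal distribution with μ=3, σ=3:

Expected value:
E[X] = 3.0000

Variance:
Var(X) = 9.0000

Standard deviation:
σ = √Var(X) = 3.0000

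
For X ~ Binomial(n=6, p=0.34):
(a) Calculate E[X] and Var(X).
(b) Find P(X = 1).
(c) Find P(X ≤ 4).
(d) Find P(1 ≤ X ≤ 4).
(a) E[X] = 2.0400, Var(X) = 1.3464
(b) P(X = 1) = 0.255476
(c) P(X ≤ 4) = 0.980463
(d) P(1 ≤ X ≤ 4) = 0.897809

We have X ~ Binomial(n=6, p=0.34).

(a) Moments:
E[X] = 2.0400
Var(X) = 1.3464
σ = √Var(X) = 1.1603

(b) Point probability using PMF:
P(X = 1) = 0.255476

(c) Cumulative probability using CDF:
P(X ≤ 4) = F(4) = 0.980463

(d) Range probability:
P(1 ≤ X ≤ 4) = P(X ≤ 4) - P(X ≤ 0)
                   = F(4) - F(0)
                   = 0.980463 - 0.082654
                   = 0.897809

This means approximately 89.8% of outcomes fall in the interval [1, 4].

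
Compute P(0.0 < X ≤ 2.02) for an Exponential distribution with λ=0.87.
0.827507

We have X ~ Exponential(λ=0.87).

To find P(0.0 < X ≤ 2.02), we use:
P(0.0 < X ≤ 2.02) = P(X ≤ 2.02) - P(X ≤ 0.0)
                 = F(2.02) - F(0.0)
                 = 0.827507 - 0.000000
                 = 0.827507

So there's approximately a 82.8% chance that X falls in this range.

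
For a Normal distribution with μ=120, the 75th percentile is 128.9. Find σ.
σ = 13.1952

For X ~ Normal(μ, σ), the p-th percentile satisfies x = μ + z_p × σ,
where z_p = Φ⁻¹(p) is the standard normal quantile.

Step 1: z_{0.75} = Φ⁻¹(0.75) = 0.6745

Step 2: Solve for σ:
128.9 = 120 + 0.6745 × σ
σ = (128.9 - 120) / 0.6745
σ = 8.90 / 0.6745
σ = 13.1952

Verification: μ + z × σ = 120 + 0.6745 × 13.1952 = 128.90 ✓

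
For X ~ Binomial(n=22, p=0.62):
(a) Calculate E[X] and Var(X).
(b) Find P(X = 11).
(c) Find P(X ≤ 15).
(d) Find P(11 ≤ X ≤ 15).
(a) E[X] = 13.6400, Var(X) = 5.1832
(b) P(X = 11) = 0.087576
(c) P(X ≤ 15) = 0.790935
(d) P(11 ≤ X ≤ 15) = 0.705400

We have X ~ Binomial(n=22, p=0.62).

(a) Moments:
E[X] = 13.6400
Var(X) = 5.1832
σ = √Var(X) = 2.2767

(b) Point probability using PMF:
P(X = 11) = 0.087576

(c) Cumulative probability using CDF:
P(X ≤ 15) = F(15) = 0.790935

(d) Range probability:
P(11 ≤ X ≤ 15) = P(X ≤ 15) - P(X ≤ 10)
                   = F(15) - F(10)
                   = 0.790935 - 0.085535
                   = 0.705400

This means approximately 70.5% of outcomes fall in the interval [11, 15].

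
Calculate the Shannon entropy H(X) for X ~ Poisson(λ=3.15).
1.9581 nats

We have X ~ Poisson(λ=3.15).

The Shannon entropy measures the uncertainty or information content of the distribution.

For a Poisson distribution with λ=3.15:
H(X) = 1.9581 nats

(In bits, this would be 2.8249 bits.)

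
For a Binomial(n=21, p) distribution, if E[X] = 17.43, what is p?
p = 0.83

For a Binomial(n, p) distribution:
E[X] = n × p

Given n = 21 and E[X] = 17.43:
17.43 = 21 × p
p = 17.43 / 21 = 0.83

Verification: Binomial(21, 0.83) has E[X] = 17.43 ✓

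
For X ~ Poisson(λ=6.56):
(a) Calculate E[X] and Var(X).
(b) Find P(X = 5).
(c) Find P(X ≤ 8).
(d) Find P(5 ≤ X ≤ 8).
(a) E[X] = 6.5600, Var(X) = 6.5600
(b) P(X = 5) = 0.143340
(c) P(X ≤ 8) = 0.784395
(d) P(5 ≤ X ≤ 8) = 0.567356

We have X ~ Poisson(λ=6.56).

(a) Moments:
E[X] = 6.5600
Var(X) = 6.5600
σ = √Var(X) = 2.5612

(b) Point probability using PMF:
P(X = 5) = 0.143340

(c) Cumulative probability using CDF:
P(X ≤ 8) = F(8) = 0.784395

(d) Range probability:
P(5 ≤ X ≤ 8) = P(X ≤ 8) - P(X ≤ 4)
                   = F(8) - F(4)
                   = 0.784395 - 0.217040
                   = 0.567356

This means approximately 56.7% of outcomes fall in the interval [5, 8].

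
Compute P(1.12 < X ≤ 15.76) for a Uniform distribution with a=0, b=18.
0.813333

We have X ~ Uniform(a=0, b=18).

To find P(1.12 < X ≤ 15.76), we use:
P(1.12 < X ≤ 15.76) = P(X ≤ 15.76) - P(X ≤ 1.12)
                 = F(15.76) - F(1.12)
                 = 0.875556 - 0.062222
                 = 0.813333

So there's approximately a 81.3% chance that X falls in this range.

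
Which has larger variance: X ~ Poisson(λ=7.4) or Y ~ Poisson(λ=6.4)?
X has larger variance (7.4000 > 6.4000)

Compute the variance for each distribution:

X ~ Poisson(λ=7.4):
Var(X) = 7.4000

Y ~ Poisson(λ=6.4):
Var(Y) = 6.4000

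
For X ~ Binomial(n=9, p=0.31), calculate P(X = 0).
0.035452

We have X ~ Binomial(n=9, p=0.31).

For a Binomial distribution, the PMF gives us the probability of each outcome.

Using the PMF formula:
P(X = 0) = 0.035452

Rounded to 4 decimal places: 0.0355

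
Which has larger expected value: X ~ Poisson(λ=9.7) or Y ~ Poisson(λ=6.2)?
X has larger mean (9.7000 > 6.2000)

Compute the expected value for each distribution:

X ~ Poisson(λ=9.7):
E[X] = 9.7000

Y ~ Poisson(λ=6.2):
E[Y] = 6.2000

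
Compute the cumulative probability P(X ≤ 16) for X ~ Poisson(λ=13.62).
0.787870

We have X ~ Poisson(λ=13.62).

The CDF gives us P(X ≤ k).

Using the CDF:
P(X ≤ 16) = 0.787870

This means there's approximately a 78.8% chance that X is at most 16.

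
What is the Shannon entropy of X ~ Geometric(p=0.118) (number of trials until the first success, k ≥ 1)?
3.0756 nats

We have X ~ Geometric(p=0.118) (number of trials until the first success, k ≥ 1).

The Shannon entropy measures the uncertainty or information content of the distribution.

For a Geometric distribution with p=0.118 (number of trials until the first success, k ≥ 1):
H(X) = 3.0756 nats

(In bits, this would be 4.4372 bits.)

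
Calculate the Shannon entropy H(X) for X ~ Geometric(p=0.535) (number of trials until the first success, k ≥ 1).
1.2910 nats

We have X ~ Geometric(p=0.535) (number of trials until the first success, k ≥ 1).

The Shannon entropy measures the uncertainty or information content of the distribution.

For a Geometric distribution with p=0.535 (number of trials until the first success, k ≥ 1):
H(X) = 1.2910 nats

(In bits, this would be 1.8625 bits.)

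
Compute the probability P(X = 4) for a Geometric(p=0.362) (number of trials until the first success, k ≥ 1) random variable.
0.094009

We have X ~ Geometric(p=0.362) (number of trials until the first success, k ≥ 1).

For a Geometric distribution, the PMF gives us the probability of each outcome.

Using the PMF formula:
P(X = 4) = 0.094009

Rounded to 4 decimal places: 0.0940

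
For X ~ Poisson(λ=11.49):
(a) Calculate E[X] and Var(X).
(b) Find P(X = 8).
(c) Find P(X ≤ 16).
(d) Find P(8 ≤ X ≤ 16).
(a) E[X] = 11.4900, Var(X) = 11.4900
(b) P(X = 8) = 0.077090
(c) P(X ≤ 16) = 0.924053
(d) P(8 ≤ X ≤ 16) = 0.809783

We have X ~ Poisson(λ=11.49).

(a) Moments:
E[X] = 11.4900
Var(X) = 11.4900
σ = √Var(X) = 3.3897

(b) Point probability using PMF:
P(X = 8) = 0.077090

(c) Cumulative probability using CDF:
P(X ≤ 16) = F(16) = 0.924053

(d) Range probability:
P(8 ≤ X ≤ 16) = P(X ≤ 16) - P(X ≤ 7)
                   = F(16) - F(7)
                   = 0.924053 - 0.114270
                   = 0.809783

This means approximately 81.0% of outcomes fall in the interval [8, 16].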